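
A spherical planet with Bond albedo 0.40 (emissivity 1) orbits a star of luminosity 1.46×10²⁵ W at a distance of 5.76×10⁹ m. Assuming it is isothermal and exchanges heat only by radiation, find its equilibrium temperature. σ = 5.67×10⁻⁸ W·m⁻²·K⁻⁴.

First find the stellar flux at distance d: S = L/(4πd²) = 1.46×10²⁵/(4π·(5.76×10⁹)²) = 35020 W/m².
For an isothermal sphere, absorbed (1−a)S·πr² = emitted σ·4πr²·T⁴, so T⁴ = (1−a)S/(4σ).
T⁴ = 0.600·35020/(4·5.67×10⁻⁸) = 9.264×10¹⁰ K⁴.

T ≈ 552 K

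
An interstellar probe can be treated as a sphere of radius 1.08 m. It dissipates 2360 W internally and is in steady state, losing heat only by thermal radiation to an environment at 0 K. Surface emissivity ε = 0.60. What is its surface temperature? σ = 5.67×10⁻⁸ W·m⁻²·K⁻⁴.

Steady state: internal power = radiated power, P = εσA T⁴.
Radiating area A = 4πr² = 14.66 m².
T⁴ = P/(εσA) = 2360/(0.60·5.67×10⁻⁸·14.66) = 4.733×10⁹ K⁴.
T = (4.733×10⁹)^(1/4).

T ≈ 262 K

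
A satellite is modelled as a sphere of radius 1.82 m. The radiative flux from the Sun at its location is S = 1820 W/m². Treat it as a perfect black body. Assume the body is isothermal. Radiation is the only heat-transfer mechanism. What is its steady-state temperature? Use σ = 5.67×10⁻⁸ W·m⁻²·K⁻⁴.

At equilibrium, absorbed power = emitted power.
Absorbing cross-section = πr² = 10.41 m²; emitting surface = 4πr² = 41.62 m² (ratio 4).
S·A_cross = εσ·A_surf·T⁴  ⇒  T⁴ = S/(4σ).
T⁴ = 1.00·1820/(4·5.67×10⁻⁸) = 8.025×10⁹ K⁴.
T = (8.025×10⁹)^(1/4).

T ≈ 299 K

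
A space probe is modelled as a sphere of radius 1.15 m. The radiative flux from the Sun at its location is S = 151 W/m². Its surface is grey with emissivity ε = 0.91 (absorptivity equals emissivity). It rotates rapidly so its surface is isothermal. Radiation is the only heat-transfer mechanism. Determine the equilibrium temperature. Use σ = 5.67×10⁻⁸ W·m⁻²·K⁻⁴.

T ≈ 161 K

At equilibrium, absorbed power = emitted power.
Absorbing cross-section = πr² = 4.155 m²; emitting surface = 4πr² = 16.62 m² (ratio 4).
εS·A_cross = εσ·A_surf·T⁴  ⇒  T⁴ = S/(4σ)   (ε cancels).
T⁴ = 151/(4·5.67×10⁻⁸) = 6.658×10⁸ K⁴.
T = (6.658×10⁸)^(1/4).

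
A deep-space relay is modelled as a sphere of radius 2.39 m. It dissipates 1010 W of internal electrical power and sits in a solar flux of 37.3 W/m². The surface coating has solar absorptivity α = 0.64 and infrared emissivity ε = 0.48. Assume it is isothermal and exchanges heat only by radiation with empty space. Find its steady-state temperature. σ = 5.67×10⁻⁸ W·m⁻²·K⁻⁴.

T ≈ 165 K

At steady state, absorbed solar power + internal power = radiated power.
Absorbed: α·S·A_cross = 0.64·37.3·17.95 = 428.4 W (cross-section πr²).
Total input = 428.4 + 1010 = 1438 W.
Radiated: εσ·A_surf·T⁴ with A_surf = 4πr² = 71.78 m².
T⁴ = 1438/(0.48·5.67×10⁻⁸·71.78) = 7.363×10⁸ K⁴.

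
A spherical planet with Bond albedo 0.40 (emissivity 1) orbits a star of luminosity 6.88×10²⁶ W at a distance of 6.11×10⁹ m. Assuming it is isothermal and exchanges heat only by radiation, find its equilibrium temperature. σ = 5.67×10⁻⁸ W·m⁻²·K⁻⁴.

T ≈ 1400 K

First find the stellar flux at distance d: S = L/(4πd²) = 6.88×10²⁶/(4π·(6.11×10⁹)²) = 1.467×10⁶ W/m².
For an isothermal sphere, absorbed (1−a)S·πr² = emitted σ·4πr²·T⁴, so T⁴ = (1−a)S/(4σ).
T⁴ = 0.600·1.467×10⁶/(4·5.67×10⁻⁸) = 3.880×10¹² K⁴.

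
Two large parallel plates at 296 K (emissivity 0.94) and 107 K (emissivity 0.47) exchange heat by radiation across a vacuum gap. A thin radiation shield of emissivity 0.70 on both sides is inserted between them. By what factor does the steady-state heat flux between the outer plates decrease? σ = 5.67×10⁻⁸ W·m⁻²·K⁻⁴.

Without shield: q₀ = σΔ(T⁴)/(1/ε₁+1/ε₂−1) with denominator 2.191.
With shield the two gaps are in series; the resistances add: (1/ε₁+1/ε_s−1)+(1/ε_s+1/ε₂−1) = 1.492+2.556 = 4.049.
Heat-flux ratio q₀/q = 4.049/2.191.

factor ≈ 1.85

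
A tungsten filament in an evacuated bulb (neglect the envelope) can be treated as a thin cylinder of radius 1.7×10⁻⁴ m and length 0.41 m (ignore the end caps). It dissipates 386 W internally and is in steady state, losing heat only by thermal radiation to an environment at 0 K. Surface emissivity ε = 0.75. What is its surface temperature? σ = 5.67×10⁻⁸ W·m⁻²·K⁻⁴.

Steady state: internal power = radiated power, P = εσA T⁴.
Radiating area A = 2πrL = 4.379×10⁻⁴ m².
T⁴ = P/(εσA) = 386/(0.75·5.67×10⁻⁸·4.379×10⁻⁴) = 2.073×10¹³ K⁴.
T = (2.073×10¹³)^(1/4).

T ≈ 2130 K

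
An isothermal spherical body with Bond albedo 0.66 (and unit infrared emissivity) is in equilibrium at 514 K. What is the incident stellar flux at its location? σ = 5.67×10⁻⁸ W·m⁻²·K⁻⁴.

(1−a)S·πr² = σ·4πr²·T⁴ ⇒ S = 4σT⁴/(1−a).
S = 4·5.67×10⁻⁸·6.980×10¹⁰/0.340.

S ≈ 46600 W/m²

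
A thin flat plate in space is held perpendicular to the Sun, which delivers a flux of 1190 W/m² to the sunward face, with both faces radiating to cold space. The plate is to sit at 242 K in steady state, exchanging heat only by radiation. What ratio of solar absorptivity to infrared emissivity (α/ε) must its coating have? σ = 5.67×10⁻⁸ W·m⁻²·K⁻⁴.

Balance: αS·A = εσ·2A·T⁴ ⇒ α/ε = 2σT⁴/S.
α/ε = 2·5.67×10⁻⁸·(242)⁴/1190 = 2·5.67×10⁻⁸·3.430×10⁹/1190.

α/ε ≈ 0.327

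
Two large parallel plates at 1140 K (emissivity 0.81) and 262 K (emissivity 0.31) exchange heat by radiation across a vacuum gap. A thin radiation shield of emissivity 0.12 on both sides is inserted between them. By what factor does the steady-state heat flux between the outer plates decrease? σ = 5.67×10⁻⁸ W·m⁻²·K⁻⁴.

factor ≈ 5.53

Without shield: q₀ = σΔ(T⁴)/(1/ε₁+1/ε₂−1) with denominator 3.460.
With shield the two gaps are in series; the resistances add: (1/ε₁+1/ε_s−1)+(1/ε_s+1/ε₂−1) = 8.568+10.56 = 19.13.
Heat-flux ratio q₀/q = 19.13/3.460.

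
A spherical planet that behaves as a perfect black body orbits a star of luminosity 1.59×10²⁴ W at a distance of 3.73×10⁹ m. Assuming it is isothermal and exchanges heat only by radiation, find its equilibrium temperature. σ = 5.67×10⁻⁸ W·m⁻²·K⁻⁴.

First find the stellar flux at distance d: S = L/(4πd²) = 1.59×10²⁴/(4π·(3.73×10⁹)²) = 9094 W/m².
For an isothermal sphere, absorbed (1−a)S·πr² = emitted σ·4πr²·T⁴, so T⁴ = (1−a)S/(4σ).
T⁴ = 1.00·9094/(4·5.67×10⁻⁸) = 4.010×10¹⁰ K⁴.

T ≈ 447 K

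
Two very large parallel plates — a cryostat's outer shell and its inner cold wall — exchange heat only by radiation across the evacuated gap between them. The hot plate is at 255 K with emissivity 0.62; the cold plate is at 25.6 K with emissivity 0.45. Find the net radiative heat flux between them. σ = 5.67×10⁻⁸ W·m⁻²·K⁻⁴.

For two infinite grey parallel plates, q = σ(T₁⁴ − T₂⁴)/(1/ε₁ + 1/ε₂ − 1).
T₁⁴ − T₂⁴ = 4.228×10⁹ − 4.295×10⁵ = 4.228×10⁹ K⁴.
1/ε₁ + 1/ε₂ − 1 = 1.613 + 2.222 − 1 = 2.835.
q = 5.67×10⁻⁸ × 4.228×10⁹ / 2.835.

q ≈ 84.6 W/m²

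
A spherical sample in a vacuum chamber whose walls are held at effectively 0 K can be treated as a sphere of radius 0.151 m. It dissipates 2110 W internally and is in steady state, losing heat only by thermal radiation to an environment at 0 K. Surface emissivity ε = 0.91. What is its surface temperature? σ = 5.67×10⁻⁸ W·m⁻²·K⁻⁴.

Steady state: internal power = radiated power, P = εσA T⁴.
Radiating area A = 4πr² = 0.2865 m².
T⁴ = P/(εσA) = 2110/(0.91·5.67×10⁻⁸·0.2865) = 1.427×10¹¹ K⁴.
T = (1.427×10¹¹)^(1/4).

T ≈ 615 K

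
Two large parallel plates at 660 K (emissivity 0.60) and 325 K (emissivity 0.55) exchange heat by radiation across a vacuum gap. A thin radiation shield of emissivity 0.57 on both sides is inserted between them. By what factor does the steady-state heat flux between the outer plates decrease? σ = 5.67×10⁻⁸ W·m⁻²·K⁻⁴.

factor ≈ 2.01

Without shield: q₀ = σΔ(T⁴)/(1/ε₁+1/ε₂−1) with denominator 2.485.
With shield the two gaps are in series; the resistances add: (1/ε₁+1/ε_s−1)+(1/ε_s+1/ε₂−1) = 2.421+2.573 = 4.994.
Heat-flux ratio q₀/q = 4.994/2.485.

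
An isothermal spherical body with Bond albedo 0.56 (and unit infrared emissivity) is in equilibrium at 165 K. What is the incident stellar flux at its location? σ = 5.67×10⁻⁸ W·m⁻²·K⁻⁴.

S ≈ 382 W/m²

(1−a)S·πr² = σ·4πr²·T⁴ ⇒ S = 4σT⁴/(1−a).
S = 4·5.67×10⁻⁸·7.412×10⁸/0.440.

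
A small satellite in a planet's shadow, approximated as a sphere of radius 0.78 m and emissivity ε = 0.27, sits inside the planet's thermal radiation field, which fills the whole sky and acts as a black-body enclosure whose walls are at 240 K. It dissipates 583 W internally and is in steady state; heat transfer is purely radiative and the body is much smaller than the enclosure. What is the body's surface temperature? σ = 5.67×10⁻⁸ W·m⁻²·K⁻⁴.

T ≈ 302 K

For a small grey body in a large enclosure, net radiated power = εσA(T⁴ − T_w⁴).
Steady state: P = εσA(T⁴ − T_w⁴) with A = 4πr² = 7.645 m².
T⁴ = P/(εσA) + T_w⁴ = 583/(0.27·5.67×10⁻⁸·7.645) + (240)⁴
    = 4.981×10⁹ + 3.318×10⁹ = 8.299×10⁹ K⁴.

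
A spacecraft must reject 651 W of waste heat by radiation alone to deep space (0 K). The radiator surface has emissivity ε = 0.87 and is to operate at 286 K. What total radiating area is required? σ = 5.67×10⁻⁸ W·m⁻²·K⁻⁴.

P = εσA T⁴ ⇒ A = P/(εσT⁴).
T⁴ = 6.691×10⁹ K⁴.
A = 651/(0.87 × 5.67×10⁻⁸ × 6.691×10⁹).

A ≈ 1.97 m²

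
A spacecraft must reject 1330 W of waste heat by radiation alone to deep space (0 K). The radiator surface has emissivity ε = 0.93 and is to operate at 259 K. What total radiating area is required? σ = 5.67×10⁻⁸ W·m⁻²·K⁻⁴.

P = εσA T⁴ ⇒ A = P/(εσT⁴).
T⁴ = 4.500×10⁹ K⁴.
A = 1330/(0.93 × 5.67×10⁻⁸ × 4.500×10⁹).

A ≈ 5.61 m²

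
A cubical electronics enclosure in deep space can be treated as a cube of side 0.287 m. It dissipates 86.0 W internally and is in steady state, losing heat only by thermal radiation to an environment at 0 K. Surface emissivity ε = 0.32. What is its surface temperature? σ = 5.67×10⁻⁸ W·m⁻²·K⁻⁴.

T ≈ 313 K

Steady state: internal power = radiated power, P = εσA T⁴.
Radiating area A = 6L² = 0.4942 m².
T⁴ = P/(εσA) = 86.0/(0.32·5.67×10⁻⁸·0.4942) = 9.591×10⁹ K⁴.
T = (9.591×10⁹)^(1/4).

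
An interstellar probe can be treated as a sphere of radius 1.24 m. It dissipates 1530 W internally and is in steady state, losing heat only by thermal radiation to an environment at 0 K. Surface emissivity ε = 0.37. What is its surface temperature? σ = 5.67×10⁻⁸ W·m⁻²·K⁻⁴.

T ≈ 248 K

Steady state: internal power = radiated power, P = εσA T⁴.
Radiating area A = 4πr² = 19.32 m².
T⁴ = P/(εσA) = 1530/(0.37·5.67×10⁻⁸·19.32) = 3.774×10⁹ K⁴.
T = (3.774×10⁹)^(1/4).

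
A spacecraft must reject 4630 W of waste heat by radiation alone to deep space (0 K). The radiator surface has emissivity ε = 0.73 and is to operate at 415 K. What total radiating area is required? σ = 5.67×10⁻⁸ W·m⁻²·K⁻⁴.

A ≈ 3.77 m²

P = εσA T⁴ ⇒ A = P/(εσT⁴).
T⁴ = 2.966×10¹⁰ K⁴.
A = 4630/(0.73 × 5.67×10⁻⁸ × 2.966×10¹⁰).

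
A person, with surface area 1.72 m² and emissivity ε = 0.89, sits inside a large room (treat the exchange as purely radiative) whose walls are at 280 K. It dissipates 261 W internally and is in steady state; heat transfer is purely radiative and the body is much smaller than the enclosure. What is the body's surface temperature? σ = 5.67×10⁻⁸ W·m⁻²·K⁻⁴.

T ≈ 309 K

For a small grey body in a large enclosure, net radiated power = εσA(T⁴ − T_w⁴).
Steady state: P = εσA(T⁴ − T_w⁴) with A = 1.72 m².
T⁴ = P/(εσA) + T_w⁴ = 261/(0.89·5.67×10⁻⁸·1.720) + (280)⁴
    = 3.007×10⁹ + 6.147×10⁹ = 9.154×10⁹ K⁴.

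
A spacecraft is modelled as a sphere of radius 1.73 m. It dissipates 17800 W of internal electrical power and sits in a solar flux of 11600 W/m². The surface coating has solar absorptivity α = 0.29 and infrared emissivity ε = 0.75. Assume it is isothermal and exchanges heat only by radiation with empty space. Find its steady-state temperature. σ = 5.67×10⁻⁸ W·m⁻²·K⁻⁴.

T ≈ 419 K

At steady state, absorbed solar power + internal power = radiated power.
Absorbed: α·S·A_cross = 0.29·11600·9.402 = 31630 W (cross-section πr²).
Total input = 31630 + 17800 = 49430 W.
Radiated: εσ·A_surf·T⁴ with A_surf = 4πr² = 37.61 m².
T⁴ = 49430/(0.75·5.67×10⁻⁸·37.61) = 3.091×10¹⁰ K⁴.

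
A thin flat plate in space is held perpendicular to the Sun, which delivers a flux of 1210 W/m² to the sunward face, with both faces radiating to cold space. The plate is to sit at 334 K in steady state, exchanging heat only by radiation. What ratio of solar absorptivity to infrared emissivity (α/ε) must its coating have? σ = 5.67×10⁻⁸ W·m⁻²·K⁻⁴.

α/ε ≈ 1.17

Balance: αS·A = εσ·2A·T⁴ ⇒ α/ε = 2σT⁴/S.
α/ε = 2·5.67×10⁻⁸·(334)⁴/1210 = 2·5.67×10⁻⁸·1.244×10¹⁰/1210.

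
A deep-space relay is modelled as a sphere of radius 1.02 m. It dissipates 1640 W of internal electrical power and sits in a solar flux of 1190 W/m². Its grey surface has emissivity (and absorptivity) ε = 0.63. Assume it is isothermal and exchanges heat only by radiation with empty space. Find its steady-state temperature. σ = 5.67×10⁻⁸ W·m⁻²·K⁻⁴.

At steady state, absorbed solar power + internal power = radiated power.
Absorbed: α·S·A_cross = 0.63·1190·3.269 = 2450 W (cross-section πr²).
Total input = 2450 + 1640 = 4090 W.
Radiated: εσ·A_surf·T⁴ with A_surf = 4πr² = 13.07 m².
T⁴ = 4090/(0.63·5.67×10⁻⁸·13.07) = 8.759×10⁹ K⁴.

T ≈ 306 K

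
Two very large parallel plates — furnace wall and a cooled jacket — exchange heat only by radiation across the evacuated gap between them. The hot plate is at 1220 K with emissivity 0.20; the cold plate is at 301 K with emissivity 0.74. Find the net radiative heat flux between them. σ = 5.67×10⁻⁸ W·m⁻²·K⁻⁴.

q ≈ 23400 W/m²

For two infinite grey parallel plates, q = σ(T₁⁴ − T₂⁴)/(1/ε₁ + 1/ε₂ − 1).
T₁⁴ − T₂⁴ = 2.215×10¹² − 8.209×10⁹ = 2.207×10¹² K⁴.
1/ε₁ + 1/ε₂ − 1 = 5.000 + 1.351 − 1 = 5.351.
q = 5.67×10⁻⁸ × 2.207×10¹² / 5.351.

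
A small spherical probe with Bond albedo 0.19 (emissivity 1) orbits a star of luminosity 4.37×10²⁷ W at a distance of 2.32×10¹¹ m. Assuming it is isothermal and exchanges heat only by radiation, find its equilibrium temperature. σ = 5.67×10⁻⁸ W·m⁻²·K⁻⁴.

First find the stellar flux at distance d: S = L/(4πd²) = 4.37×10²⁷/(4π·(2.32×10¹¹)²) = 6461 W/m².
For an isothermal sphere, absorbed (1−a)S·πr² = emitted σ·4πr²·T⁴, so T⁴ = (1−a)S/(4σ).
T⁴ = 0.810·6461/(4·5.67×10⁻⁸) = 2.307×10¹⁰ K⁴.

T ≈ 390 K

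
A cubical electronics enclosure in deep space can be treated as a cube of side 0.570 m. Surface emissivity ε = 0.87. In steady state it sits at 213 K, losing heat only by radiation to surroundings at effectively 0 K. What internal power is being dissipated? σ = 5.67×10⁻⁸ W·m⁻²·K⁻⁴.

Steady state: P = εσA T⁴.
A = 6L² = 1.949 m²; T⁴ = (213)⁴ = 2.058×10⁹ K⁴.
P = 0.87 × 5.67×10⁻⁸ × 1.949 × 2.058×10⁹.

P ≈ 198 W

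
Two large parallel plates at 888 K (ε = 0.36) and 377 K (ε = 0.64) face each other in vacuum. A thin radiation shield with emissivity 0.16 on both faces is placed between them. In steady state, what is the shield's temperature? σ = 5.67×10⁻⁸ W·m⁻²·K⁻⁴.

In steady state the net flux on the hot side equals that on the cold side.
σ(T₁⁴−T_s⁴)/D₁ = σ(T_s⁴−T₂⁴)/D₂, with D₁ = 1/ε₁+1/ε_s−1 = 8.028, D₂ = 1/ε_s+1/ε₂−1 = 6.812.
Solve for T_s⁴: T_s⁴ = (D₂·T₁⁴ + D₁·T₂⁴)/(D₁+D₂) = 2.964×10¹¹ K⁴.

T_s ≈ 738 K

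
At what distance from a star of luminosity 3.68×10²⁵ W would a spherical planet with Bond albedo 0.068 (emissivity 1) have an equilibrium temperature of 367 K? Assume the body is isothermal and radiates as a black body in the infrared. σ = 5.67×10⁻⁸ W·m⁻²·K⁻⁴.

d ≈ 2.58×10¹⁰ m

For an isothermal black-emitting sphere, (1−a)S·πr² = σ·4πr²·T⁴ ⇒ S = 4σT⁴/(1−a).
S = 4·5.67×10⁻⁸·(367)⁴/0.932 = 4415 W/m².
Flux falls as S = L/(4πd²), so d = √(L/(4πS)) = √(3.68×10²⁵/(4π·4415)).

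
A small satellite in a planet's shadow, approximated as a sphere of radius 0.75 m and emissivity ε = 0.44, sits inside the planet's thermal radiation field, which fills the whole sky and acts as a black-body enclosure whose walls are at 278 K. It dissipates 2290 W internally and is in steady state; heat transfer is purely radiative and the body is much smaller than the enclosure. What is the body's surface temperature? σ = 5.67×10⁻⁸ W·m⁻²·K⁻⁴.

For a small grey body in a large enclosure, net radiated power = εσA(T⁴ − T_w⁴).
Steady state: P = εσA(T⁴ − T_w⁴) with A = 4πr² = 7.069 m².
T⁴ = P/(εσA) + T_w⁴ = 2290/(0.44·5.67×10⁻⁸·7.069) + (278)⁴
    = 1.299×10¹⁰ + 5.973×10⁹ = 1.896×10¹⁰ K⁴.

T ≈ 371 K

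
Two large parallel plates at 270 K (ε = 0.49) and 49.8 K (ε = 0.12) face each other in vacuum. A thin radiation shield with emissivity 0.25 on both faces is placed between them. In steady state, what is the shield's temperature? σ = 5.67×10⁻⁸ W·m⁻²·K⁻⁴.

T_s ≈ 246 K

In steady state the net flux on the hot side equals that on the cold side.
σ(T₁⁴−T_s⁴)/D₁ = σ(T_s⁴−T₂⁴)/D₂, with D₁ = 1/ε₁+1/ε_s−1 = 5.041, D₂ = 1/ε_s+1/ε₂−1 = 11.33.
Solve for T_s⁴: T_s⁴ = (D₂·T₁⁴ + D₁·T₂⁴)/(D₁+D₂) = 3.680×10⁹ K⁴.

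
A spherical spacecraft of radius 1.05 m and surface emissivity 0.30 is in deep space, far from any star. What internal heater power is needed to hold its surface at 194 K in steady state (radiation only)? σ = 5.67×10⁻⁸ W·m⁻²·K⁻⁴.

P = εσ·4πr²·T⁴.
4πr² = 13.85 m²; T⁴ = 1.416×10⁹ K⁴.
P = 0.30·5.67×10⁻⁸·13.85·1.416×10⁹.

P ≈ 334 W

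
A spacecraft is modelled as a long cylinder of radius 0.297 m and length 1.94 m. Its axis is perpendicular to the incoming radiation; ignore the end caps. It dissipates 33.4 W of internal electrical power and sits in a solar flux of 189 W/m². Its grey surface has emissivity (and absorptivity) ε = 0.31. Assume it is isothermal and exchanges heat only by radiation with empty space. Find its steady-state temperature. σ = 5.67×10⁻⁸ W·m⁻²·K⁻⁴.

T ≈ 200 K

At steady state, absorbed solar power + internal power = radiated power.
Absorbed: α·S·A_cross = 0.31·189·1.152 = 67.52 W (cross-section 2rL).
Total input = 67.52 + 33.4 = 100.9 W.
Radiated: εσ·A_surf·T⁴ with A_surf = 2πrL = 3.620 m².
T⁴ = 100.9/(0.31·5.67×10⁻⁸·3.620) = 1.586×10⁹ K⁴.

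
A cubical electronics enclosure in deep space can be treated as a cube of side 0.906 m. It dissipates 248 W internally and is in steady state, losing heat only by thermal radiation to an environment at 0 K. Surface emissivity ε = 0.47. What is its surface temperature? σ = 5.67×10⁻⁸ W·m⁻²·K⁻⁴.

T ≈ 208 K

Steady state: internal power = radiated power, P = εσA T⁴.
Radiating area A = 6L² = 4.925 m².
T⁴ = P/(εσA) = 248/(0.47·5.67×10⁻⁸·4.925) = 1.890×10⁹ K⁴.
T = (1.890×10⁹)^(1/4).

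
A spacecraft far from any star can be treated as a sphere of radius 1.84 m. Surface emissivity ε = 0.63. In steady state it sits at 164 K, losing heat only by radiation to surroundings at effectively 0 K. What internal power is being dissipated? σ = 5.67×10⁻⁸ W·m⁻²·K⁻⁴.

P ≈ 1100 W

Steady state: P = εσA T⁴.
A = 4πr² = 42.54 m²; T⁴ = (164)⁴ = 7.234×10⁸ K⁴.
P = 0.63 × 5.67×10⁻⁸ × 42.54 × 7.234×10⁸.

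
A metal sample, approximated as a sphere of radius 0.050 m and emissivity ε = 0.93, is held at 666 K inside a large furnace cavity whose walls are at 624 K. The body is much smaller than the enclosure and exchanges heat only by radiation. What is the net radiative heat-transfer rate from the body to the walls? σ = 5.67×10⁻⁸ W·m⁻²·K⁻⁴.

For a small grey body in a large enclosure: P_net = εσA(T_body⁴ − T_wall⁴).
A = 4πr² = 0.03142 m²; T_body⁴ − T_wall⁴ = 1.967×10¹¹ − 1.516×10¹¹ = 4.513×10¹⁰ K⁴.
|P_net| = 0.93·5.67×10⁻⁸·0.03142·4.513×10¹⁰.

P_net ≈ 74.8 W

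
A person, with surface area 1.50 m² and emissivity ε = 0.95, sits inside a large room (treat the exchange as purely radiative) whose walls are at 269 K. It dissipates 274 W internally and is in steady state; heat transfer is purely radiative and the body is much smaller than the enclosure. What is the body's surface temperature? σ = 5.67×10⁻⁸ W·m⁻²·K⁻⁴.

T ≈ 305 K

For a small grey body in a large enclosure, net radiated power = εσA(T⁴ − T_w⁴).
Steady state: P = εσA(T⁴ − T_w⁴) with A = 1.50 m².
T⁴ = P/(εσA) + T_w⁴ = 274/(0.95·5.67×10⁻⁸·1.500) + (269)⁴
    = 3.391×10⁹ + 5.236×10⁹ = 8.627×10⁹ K⁴.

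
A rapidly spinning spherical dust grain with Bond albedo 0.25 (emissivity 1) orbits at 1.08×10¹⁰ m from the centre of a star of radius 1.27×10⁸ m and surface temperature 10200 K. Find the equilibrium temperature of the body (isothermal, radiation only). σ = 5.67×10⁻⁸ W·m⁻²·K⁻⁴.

The star's surface emits σT_*⁴; at distance d the flux is S = σT_*⁴(R_*/d)².
S = 5.67×10⁻⁸·(10200)⁴·(1.27×10⁸/1.08×10¹⁰)² = 84870 W/m².
For an isothermal sphere T⁴ = (1−a)S/(4σ) = 2.806×10¹¹ K⁴.

T ≈ 728 K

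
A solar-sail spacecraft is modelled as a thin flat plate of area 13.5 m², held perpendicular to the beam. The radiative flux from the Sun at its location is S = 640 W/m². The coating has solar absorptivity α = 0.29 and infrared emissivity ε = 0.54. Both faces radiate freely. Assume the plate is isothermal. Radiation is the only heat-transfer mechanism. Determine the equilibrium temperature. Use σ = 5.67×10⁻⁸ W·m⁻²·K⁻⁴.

T ≈ 235 K

At equilibrium, absorbed power = emitted power.
Absorbing cross-section = A = 13.50 m²; emitting surface = 2A = 27.00 m² (ratio 2).
αS·A_cross = εσ·A_surf·T⁴  ⇒  T⁴ = αS/(ε·2σ).
T⁴ = 0.290·640/(0.54·2·5.67×10⁻⁸) = 3.031×10⁹ K⁴.
T = (3.031×10⁹)^(1/4).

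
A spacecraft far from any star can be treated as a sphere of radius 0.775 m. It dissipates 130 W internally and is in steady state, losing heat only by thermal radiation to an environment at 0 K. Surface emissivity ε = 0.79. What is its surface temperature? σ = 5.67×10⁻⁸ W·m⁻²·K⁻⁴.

Steady state: internal power = radiated power, P = εσA T⁴.
Radiating area A = 4πr² = 7.548 m².
T⁴ = P/(εσA) = 130/(0.79·5.67×10⁻⁸·7.548) = 3.845×10⁸ K⁴.
T = (3.845×10⁸)^(1/4).

T ≈ 140 K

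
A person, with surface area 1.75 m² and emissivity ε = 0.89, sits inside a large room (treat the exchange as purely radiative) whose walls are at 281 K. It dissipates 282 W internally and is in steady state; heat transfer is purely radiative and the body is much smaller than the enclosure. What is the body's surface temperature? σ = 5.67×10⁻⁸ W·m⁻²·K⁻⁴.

T ≈ 312 K

For a small grey body in a large enclosure, net radiated power = εσA(T⁴ − T_w⁴).
Steady state: P = εσA(T⁴ − T_w⁴) with A = 1.75 m².
T⁴ = P/(εσA) + T_w⁴ = 282/(0.89·5.67×10⁻⁸·1.750) + (281)⁴
    = 3.193×10⁹ + 6.235×10⁹ = 9.428×10⁹ K⁴.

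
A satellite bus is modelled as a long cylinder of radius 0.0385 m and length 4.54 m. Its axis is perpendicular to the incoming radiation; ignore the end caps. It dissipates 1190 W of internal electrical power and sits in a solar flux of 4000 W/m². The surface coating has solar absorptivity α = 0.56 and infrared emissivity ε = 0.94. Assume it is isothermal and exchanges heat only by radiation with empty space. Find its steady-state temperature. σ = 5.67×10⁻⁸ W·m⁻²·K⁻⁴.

T ≈ 428 K

At steady state, absorbed solar power + internal power = radiated power.
Absorbed: α·S·A_cross = 0.56·4000·0.3496 = 783.1 W (cross-section 2rL).
Total input = 783.1 + 1190 = 1973 W.
Radiated: εσ·A_surf·T⁴ with A_surf = 2πrL = 1.098 m².
T⁴ = 1973/(0.94·5.67×10⁻⁸·1.098) = 3.371×10¹⁰ K⁴.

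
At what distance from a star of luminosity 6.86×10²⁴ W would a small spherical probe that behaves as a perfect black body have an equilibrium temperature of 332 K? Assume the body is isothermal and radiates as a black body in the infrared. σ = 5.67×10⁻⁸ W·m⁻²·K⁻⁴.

d ≈ 1.41×10¹⁰ m

For an isothermal black-emitting sphere, (1−a)S·πr² = σ·4πr²·T⁴ ⇒ S = 4σT⁴/(1−a).
S = 4·5.67×10⁻⁸·(332)⁴/1.00 = 2755 W/m².
Flux falls as S = L/(4πd²), so d = √(L/(4πS)) = √(6.86×10²⁴/(4π·2755)).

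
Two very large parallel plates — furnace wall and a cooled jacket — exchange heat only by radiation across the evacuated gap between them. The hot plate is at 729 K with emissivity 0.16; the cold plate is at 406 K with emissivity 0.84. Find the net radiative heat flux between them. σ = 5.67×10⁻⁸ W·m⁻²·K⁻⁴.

q ≈ 2250 W/m²

For two infinite grey parallel plates, q = σ(T₁⁴ − T₂⁴)/(1/ε₁ + 1/ε₂ − 1).
T₁⁴ − T₂⁴ = 2.824×10¹¹ − 2.717×10¹⁰ = 2.553×10¹¹ K⁴.
1/ε₁ + 1/ε₂ − 1 = 6.250 + 1.190 − 1 = 6.440.
q = 5.67×10⁻⁸ × 2.553×10¹¹ / 6.440.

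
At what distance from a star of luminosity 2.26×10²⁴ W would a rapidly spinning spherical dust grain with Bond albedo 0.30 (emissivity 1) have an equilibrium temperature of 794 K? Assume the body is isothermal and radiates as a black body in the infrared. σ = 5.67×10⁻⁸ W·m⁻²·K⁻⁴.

d ≈ 1.18×10⁹ m

For an isothermal black-emitting sphere, (1−a)S·πr² = σ·4πr²·T⁴ ⇒ S = 4σT⁴/(1−a).
S = 4·5.67×10⁻⁸·(794)⁴/0.700 = 1.288×10⁵ W/m².
Flux falls as S = L/(4πd²), so d = √(L/(4πS)) = √(2.26×10²⁴/(4π·1.288×10⁵)).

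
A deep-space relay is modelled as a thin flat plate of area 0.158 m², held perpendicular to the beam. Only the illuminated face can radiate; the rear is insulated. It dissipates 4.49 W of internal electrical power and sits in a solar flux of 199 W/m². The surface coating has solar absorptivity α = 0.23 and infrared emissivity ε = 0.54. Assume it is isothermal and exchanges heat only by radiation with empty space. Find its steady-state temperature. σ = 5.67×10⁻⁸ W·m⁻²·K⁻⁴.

At steady state, absorbed solar power + internal power = radiated power.
Absorbed: α·S·A_cross = 0.23·199·0.1580 = 7.232 W (cross-section A).
Total input = 7.232 + 4.49 = 11.72 W.
Radiated: εσ·A_surf·T⁴ with A_surf = A = 0.1580 m².
T⁴ = 11.72/(0.54·5.67×10⁻⁸·0.1580) = 2.423×10⁹ K⁴.

T ≈ 222 K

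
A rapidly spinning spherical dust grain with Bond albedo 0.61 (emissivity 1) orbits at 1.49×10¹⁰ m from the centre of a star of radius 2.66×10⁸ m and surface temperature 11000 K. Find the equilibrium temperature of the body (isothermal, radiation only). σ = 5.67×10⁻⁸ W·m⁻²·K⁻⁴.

T ≈ 821 K

The star's surface emits σT_*⁴; at distance d the flux is S = σT_*⁴(R_*/d)².
S = 5.67×10⁻⁸·(11000)⁴·(2.66×10⁸/1.49×10¹⁰)² = 2.646×10⁵ W/m².
For an isothermal sphere T⁴ = (1−a)S/(4σ) = 4.550×10¹¹ K⁴.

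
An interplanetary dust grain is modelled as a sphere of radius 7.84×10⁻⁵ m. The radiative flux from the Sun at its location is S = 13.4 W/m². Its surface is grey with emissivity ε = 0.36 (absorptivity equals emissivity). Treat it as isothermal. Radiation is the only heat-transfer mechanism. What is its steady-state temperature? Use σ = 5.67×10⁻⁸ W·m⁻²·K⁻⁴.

T ≈ 87.7 K

At equilibrium, absorbed power = emitted power.
Absorbing cross-section = πr² = 1.931×10⁻⁸ m²; emitting surface = 4πr² = 7.724×10⁻⁸ m² (ratio 4).
εS·A_cross = εσ·A_surf·T⁴  ⇒  T⁴ = S/(4σ)   (ε cancels).
T⁴ = 13.4/(4·5.67×10⁻⁸) = 5.908×10⁷ K⁴.
T = (5.908×10⁷)^(1/4).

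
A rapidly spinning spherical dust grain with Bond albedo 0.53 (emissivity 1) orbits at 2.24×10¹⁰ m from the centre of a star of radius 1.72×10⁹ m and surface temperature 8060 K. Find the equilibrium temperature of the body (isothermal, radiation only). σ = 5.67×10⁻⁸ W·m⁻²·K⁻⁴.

The star's surface emits σT_*⁴; at distance d the flux is S = σT_*⁴(R_*/d)².
S = 5.67×10⁻⁸·(8060)⁴·(1.72×10⁹/2.24×10¹⁰)² = 1.411×10⁶ W/m².
For an isothermal sphere T⁴ = (1−a)S/(4σ) = 2.924×10¹² K⁴.

T ≈ 1310 K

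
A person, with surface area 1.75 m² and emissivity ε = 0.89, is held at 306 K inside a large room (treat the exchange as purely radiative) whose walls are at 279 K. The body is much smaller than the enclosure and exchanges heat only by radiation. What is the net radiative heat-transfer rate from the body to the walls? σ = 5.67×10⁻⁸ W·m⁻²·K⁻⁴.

For a small grey body in a large enclosure: P_net = εσA(T_body⁴ − T_wall⁴).
A = 1.75 m²; T_body⁴ − T_wall⁴ = 8.768×10⁹ − 6.059×10⁹ = 2.708×10⁹ K⁴.
|P_net| = 0.89·5.67×10⁻⁸·1.750·2.708×10⁹.

P_net ≈ 239 W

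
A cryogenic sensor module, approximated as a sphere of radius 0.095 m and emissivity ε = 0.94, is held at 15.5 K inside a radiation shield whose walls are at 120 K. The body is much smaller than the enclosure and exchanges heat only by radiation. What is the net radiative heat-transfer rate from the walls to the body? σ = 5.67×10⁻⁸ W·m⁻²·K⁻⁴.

For a small grey body in a large enclosure: P_net = εσA(T_body⁴ − T_wall⁴).
A = 4πr² = 0.1134 m²; T_body⁴ − T_wall⁴ = 57720 − 2.074×10⁸ = -2.073×10⁸ K⁴.
|P_net| = 0.94·5.67×10⁻⁸·0.1134·2.073×10⁸.

P_net ≈ 1.25 W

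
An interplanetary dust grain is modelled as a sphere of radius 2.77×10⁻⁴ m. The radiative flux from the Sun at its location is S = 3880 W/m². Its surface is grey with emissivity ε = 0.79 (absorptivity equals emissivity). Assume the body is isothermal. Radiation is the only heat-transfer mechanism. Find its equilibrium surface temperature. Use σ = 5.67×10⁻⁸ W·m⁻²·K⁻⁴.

At equilibrium, absorbed power = emitted power.
Absorbing cross-section = πr² = 2.411×10⁻⁷ m²; emitting surface = 4πr² = 9.642×10⁻⁷ m² (ratio 4).
εS·A_cross = εσ·A_surf·T⁴  ⇒  T⁴ = S/(4σ)   (ε cancels).
T⁴ = 3880/(4·5.67×10⁻⁸) = 1.711×10¹⁰ K⁴.
T = (1.711×10¹⁰)^(1/4).

T ≈ 362 K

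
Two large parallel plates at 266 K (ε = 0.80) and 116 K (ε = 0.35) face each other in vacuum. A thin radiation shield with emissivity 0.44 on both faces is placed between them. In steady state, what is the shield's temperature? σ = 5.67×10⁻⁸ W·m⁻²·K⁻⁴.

In steady state the net flux on the hot side equals that on the cold side.
σ(T₁⁴−T_s⁴)/D₁ = σ(T_s⁴−T₂⁴)/D₂, with D₁ = 1/ε₁+1/ε_s−1 = 2.523, D₂ = 1/ε_s+1/ε₂−1 = 4.130.
Solve for T_s⁴: T_s⁴ = (D₂·T₁⁴ + D₁·T₂⁴)/(D₁+D₂) = 3.177×10⁹ K⁴.

T_s ≈ 237 K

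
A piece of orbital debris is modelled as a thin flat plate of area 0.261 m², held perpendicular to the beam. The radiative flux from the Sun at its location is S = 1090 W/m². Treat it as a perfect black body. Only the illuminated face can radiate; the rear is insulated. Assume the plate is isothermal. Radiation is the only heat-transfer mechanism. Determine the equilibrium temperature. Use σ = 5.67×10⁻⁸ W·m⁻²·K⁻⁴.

At equilibrium, absorbed power = emitted power.
Absorbing cross-section = A = 0.2610 m²; emitting surface = A = 0.2610 m² (ratio 1).
S·A_cross = εσ·A_surf·T⁴  ⇒  T⁴ = S/(1σ).
T⁴ = 1.00·1090/(1·5.67×10⁻⁸) = 1.922×10¹⁰ K⁴.
T = (1.922×10¹⁰)^(1/4).

T ≈ 372 K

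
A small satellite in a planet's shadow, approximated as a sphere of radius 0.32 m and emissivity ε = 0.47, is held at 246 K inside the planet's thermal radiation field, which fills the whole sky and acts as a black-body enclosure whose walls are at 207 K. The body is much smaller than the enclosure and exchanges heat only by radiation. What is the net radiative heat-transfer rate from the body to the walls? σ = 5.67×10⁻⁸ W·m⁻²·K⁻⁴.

For a small grey body in a large enclosure: P_net = εσA(T_body⁴ − T_wall⁴).
A = 4πr² = 1.287 m²; T_body⁴ − T_wall⁴ = 3.662×10⁹ − 1.836×10⁹ = 1.826×10⁹ K⁴.
|P_net| = 0.47·5.67×10⁻⁸·1.287·1.826×10⁹.

P_net ≈ 62.6 W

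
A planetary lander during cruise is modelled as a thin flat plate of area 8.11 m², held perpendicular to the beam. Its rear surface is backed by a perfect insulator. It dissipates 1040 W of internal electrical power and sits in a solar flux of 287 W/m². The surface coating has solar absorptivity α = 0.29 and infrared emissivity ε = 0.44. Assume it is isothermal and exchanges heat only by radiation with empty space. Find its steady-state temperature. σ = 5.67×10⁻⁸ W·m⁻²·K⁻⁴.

T ≈ 303 K

At steady state, absorbed solar power + internal power = radiated power.
Absorbed: α·S·A_cross = 0.29·287·8.110 = 675.0 W (cross-section A).
Total input = 675.0 + 1040 = 1715 W.
Radiated: εσ·A_surf·T⁴ with A_surf = A = 8.110 m².
T⁴ = 1715/(0.44·5.67×10⁻⁸·8.110) = 8.476×10⁹ K⁴.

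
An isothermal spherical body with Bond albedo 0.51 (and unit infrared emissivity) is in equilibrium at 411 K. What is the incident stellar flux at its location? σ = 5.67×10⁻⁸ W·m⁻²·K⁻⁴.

(1−a)S·πr² = σ·4πr²·T⁴ ⇒ S = 4σT⁴/(1−a).
S = 4·5.67×10⁻⁸·2.853×10¹⁰/0.490.

S ≈ 13200 W/m²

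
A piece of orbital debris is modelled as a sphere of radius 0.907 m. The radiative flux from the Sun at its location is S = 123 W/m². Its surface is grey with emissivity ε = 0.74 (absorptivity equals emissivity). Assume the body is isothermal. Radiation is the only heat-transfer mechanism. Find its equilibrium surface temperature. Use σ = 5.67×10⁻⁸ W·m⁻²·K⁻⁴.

At equilibrium, absorbed power = emitted power.
Absorbing cross-section = πr² = 2.584 m²; emitting surface = 4πr² = 10.34 m² (ratio 4).
εS·A_cross = εσ·A_surf·T⁴  ⇒  T⁴ = S/(4σ)   (ε cancels).
T⁴ = 123/(4·5.67×10⁻⁸) = 5.423×10⁸ K⁴.
T = (5.423×10⁸)^(1/4).

T ≈ 153 K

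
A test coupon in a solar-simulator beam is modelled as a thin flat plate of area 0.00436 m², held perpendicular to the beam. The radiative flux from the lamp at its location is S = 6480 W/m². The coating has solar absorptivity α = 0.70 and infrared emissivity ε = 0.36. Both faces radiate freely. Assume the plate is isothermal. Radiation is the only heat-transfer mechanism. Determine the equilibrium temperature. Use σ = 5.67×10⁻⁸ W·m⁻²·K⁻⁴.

T ≈ 577 K

At equilibrium, absorbed power = emitted power.
Absorbing cross-section = A = 0.004360 m²; emitting surface = 2A = 0.008720 m² (ratio 2).
αS·A_cross = εσ·A_surf·T⁴  ⇒  T⁴ = αS/(ε·2σ).
T⁴ = 0.700·6480/(0.36·2·5.67×10⁻⁸) = 1.111×10¹¹ K⁴.
T = (1.111×10¹¹)^(1/4).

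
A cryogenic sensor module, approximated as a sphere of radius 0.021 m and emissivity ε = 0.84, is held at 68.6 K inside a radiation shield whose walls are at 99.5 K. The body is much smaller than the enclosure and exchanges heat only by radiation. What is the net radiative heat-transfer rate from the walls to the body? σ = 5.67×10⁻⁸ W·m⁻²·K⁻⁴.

For a small grey body in a large enclosure: P_net = εσA(T_body⁴ − T_wall⁴).
A = 4πr² = 0.005542 m²; T_body⁴ − T_wall⁴ = 2.215×10⁷ − 9.801×10⁷ = -7.587×10⁷ K⁴.
|P_net| = 0.84·5.67×10⁻⁸·0.005542·7.587×10⁷.

P_net ≈ 0.0200 W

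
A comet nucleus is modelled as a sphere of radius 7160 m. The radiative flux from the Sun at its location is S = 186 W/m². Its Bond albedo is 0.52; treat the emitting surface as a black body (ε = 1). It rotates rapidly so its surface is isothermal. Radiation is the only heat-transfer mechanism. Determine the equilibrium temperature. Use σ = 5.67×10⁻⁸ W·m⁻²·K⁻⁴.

T ≈ 141 K

At equilibrium, absorbed power = emitted power.
Absorbing cross-section = πr² = 1.611×10⁸ m²; emitting surface = 4πr² = 6.442×10⁸ m² (ratio 4).
(1−a)S·A_cross = εσ·A_surf·T⁴  ⇒  T⁴ = (1−a)S/(4σ).
T⁴ = 0.480·186/(4·5.67×10⁻⁸) = 3.937×10⁸ K⁴.
T = (3.937×10⁸)^(1/4).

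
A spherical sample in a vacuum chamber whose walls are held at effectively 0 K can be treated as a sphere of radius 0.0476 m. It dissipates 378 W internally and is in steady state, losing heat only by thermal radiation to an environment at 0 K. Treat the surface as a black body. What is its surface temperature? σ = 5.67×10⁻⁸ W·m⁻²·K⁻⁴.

Steady state: internal power = radiated power, P = εσA T⁴.
Radiating area A = 4πr² = 0.02847 m².
T⁴ = P/(εσA) = 378/(1.0·5.67×10⁻⁸·0.02847) = 2.341×10¹¹ K⁴.
T = (2.341×10¹¹)^(1/4).

T ≈ 696 K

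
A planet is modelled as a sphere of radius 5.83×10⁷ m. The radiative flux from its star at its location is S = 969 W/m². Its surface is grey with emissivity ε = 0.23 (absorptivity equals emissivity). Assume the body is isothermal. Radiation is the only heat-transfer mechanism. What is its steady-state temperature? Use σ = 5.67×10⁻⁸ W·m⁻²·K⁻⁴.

At equilibrium, absorbed power = emitted power.
Absorbing cross-section = πr² = 1.068×10¹⁶ m²; emitting surface = 4πr² = 4.271×10¹⁶ m² (ratio 4).
εS·A_cross = εσ·A_surf·T⁴  ⇒  T⁴ = S/(4σ)   (ε cancels).
T⁴ = 969/(4·5.67×10⁻⁸) = 4.272×10⁹ K⁴.
T = (4.272×10⁹)^(1/4).

T ≈ 256 K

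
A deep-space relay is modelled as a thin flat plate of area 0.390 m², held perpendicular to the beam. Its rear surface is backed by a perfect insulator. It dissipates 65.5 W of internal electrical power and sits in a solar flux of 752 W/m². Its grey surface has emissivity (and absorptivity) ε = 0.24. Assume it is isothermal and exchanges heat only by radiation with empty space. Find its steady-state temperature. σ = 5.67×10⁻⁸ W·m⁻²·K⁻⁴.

At steady state, absorbed solar power + internal power = radiated power.
Absorbed: α·S·A_cross = 0.24·752·0.3900 = 70.39 W (cross-section A).
Total input = 70.39 + 65.5 = 135.9 W.
Radiated: εσ·A_surf·T⁴ with A_surf = A = 0.3900 m².
T⁴ = 135.9/(0.24·5.67×10⁻⁸·0.3900) = 2.560×10¹⁰ K⁴.

T ≈ 400 K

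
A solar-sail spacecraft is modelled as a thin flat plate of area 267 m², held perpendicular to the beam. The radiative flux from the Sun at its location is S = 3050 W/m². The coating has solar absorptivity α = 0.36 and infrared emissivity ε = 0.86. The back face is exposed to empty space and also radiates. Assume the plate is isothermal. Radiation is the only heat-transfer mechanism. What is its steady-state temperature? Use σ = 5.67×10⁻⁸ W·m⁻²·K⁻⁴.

T ≈ 326 K

At equilibrium, absorbed power = emitted power.
Absorbing cross-section = A = 267.0 m²; emitting surface = 2A = 534.0 m² (ratio 2).
αS·A_cross = εσ·A_surf·T⁴  ⇒  T⁴ = αS/(ε·2σ).
T⁴ = 0.360·3050/(0.86·2·5.67×10⁻⁸) = 1.126×10¹⁰ K⁴.
T = (1.126×10¹⁰)^(1/4).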